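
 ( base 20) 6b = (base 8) 203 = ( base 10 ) 131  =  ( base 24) 5B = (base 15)8b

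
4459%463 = 292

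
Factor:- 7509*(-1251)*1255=3^3 *5^1*139^1 *251^1*2503^1  =  11789167545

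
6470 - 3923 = 2547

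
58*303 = 17574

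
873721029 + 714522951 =1588243980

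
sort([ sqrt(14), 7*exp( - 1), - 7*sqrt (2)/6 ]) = [ - 7*sqrt(2) /6,7 * exp (-1 ),  sqrt(14 ) ] 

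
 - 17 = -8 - 9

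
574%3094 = 574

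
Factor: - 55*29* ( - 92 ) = 2^2 * 5^1*11^1 * 23^1*29^1 = 146740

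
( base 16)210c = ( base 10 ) 8460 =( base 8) 20414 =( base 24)EGC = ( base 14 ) 3124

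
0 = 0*807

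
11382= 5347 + 6035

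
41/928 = 41/928= 0.04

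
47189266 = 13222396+33966870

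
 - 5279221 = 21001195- 26280416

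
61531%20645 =20241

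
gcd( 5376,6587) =7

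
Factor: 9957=3^1*3319^1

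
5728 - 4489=1239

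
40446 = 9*4494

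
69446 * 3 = 208338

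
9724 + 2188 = 11912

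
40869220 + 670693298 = 711562518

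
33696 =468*72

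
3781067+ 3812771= 7593838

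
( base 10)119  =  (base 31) 3q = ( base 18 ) 6B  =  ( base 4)1313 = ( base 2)1110111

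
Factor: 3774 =2^1*3^1 * 17^1*37^1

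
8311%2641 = 388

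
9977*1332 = 13289364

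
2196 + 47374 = 49570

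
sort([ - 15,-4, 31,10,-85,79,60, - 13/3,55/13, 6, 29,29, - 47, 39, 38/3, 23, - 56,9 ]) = [-85,  -  56 ,  -  47,  -  15, - 13/3, - 4, 55/13, 6, 9,  10, 38/3 , 23,29, 29, 31,39,60,  79]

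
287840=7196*40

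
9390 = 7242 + 2148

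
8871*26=230646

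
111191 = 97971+13220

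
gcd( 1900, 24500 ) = 100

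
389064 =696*559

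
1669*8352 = 13939488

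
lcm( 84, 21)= 84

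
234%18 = 0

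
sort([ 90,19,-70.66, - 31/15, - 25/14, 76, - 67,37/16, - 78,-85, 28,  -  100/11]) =[- 85, - 78,-70.66,-67,-100/11, - 31/15,-25/14,37/16,  19,28,76, 90]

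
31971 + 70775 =102746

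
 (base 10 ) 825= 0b1100111001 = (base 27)13F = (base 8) 1471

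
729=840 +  - 111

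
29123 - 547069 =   -  517946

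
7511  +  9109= 16620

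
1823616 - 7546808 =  -5723192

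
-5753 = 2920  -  8673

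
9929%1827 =794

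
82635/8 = 10329 + 3/8 = 10329.38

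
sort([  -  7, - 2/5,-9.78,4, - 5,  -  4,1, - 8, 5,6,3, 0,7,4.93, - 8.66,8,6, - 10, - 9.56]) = [ - 10,-9.78,-9.56, - 8.66, - 8, - 7, - 5, - 4, - 2/5,0, 1,3, 4,4.93, 5,6,6,7 , 8 ] 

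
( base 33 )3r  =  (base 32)3u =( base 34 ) 3O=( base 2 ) 1111110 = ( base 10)126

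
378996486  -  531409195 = - 152412709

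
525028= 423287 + 101741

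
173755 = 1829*95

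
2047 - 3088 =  - 1041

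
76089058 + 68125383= 144214441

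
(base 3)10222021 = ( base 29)3cp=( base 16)B50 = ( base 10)2896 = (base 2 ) 101101010000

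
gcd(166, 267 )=1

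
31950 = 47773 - 15823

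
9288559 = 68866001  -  59577442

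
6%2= 0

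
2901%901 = 198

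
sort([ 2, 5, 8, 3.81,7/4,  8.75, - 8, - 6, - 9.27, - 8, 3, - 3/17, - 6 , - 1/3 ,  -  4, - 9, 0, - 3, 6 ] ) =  [-9.27, - 9, - 8, - 8,-6, - 6, - 4, - 3,-1/3, - 3/17, 0, 7/4,2,3, 3.81, 5, 6,  8, 8.75]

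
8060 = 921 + 7139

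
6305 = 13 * 485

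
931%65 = 21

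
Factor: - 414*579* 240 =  - 2^5*3^4* 5^1*23^1 * 193^1=- 57529440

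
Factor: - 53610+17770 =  - 2^10*5^1* 7^1 = -35840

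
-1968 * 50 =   -  98400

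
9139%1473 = 301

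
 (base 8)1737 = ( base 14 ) 50b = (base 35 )sb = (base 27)19j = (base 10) 991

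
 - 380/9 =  - 43+7/9 = -42.22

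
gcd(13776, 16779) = 21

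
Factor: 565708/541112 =23/22 = 2^ (  -  1 )*11^ (- 1)*23^1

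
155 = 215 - 60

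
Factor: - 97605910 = -2^1*5^1*9760591^1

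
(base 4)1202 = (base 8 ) 142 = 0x62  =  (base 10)98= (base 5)343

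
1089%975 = 114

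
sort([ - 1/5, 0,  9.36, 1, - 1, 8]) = [ - 1, - 1/5, 0, 1 , 8,9.36]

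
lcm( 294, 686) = 2058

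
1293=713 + 580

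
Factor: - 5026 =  - 2^1 * 7^1 * 359^1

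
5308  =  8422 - 3114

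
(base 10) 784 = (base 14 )400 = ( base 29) R1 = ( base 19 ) 235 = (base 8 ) 1420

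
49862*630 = 31413060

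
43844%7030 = 1664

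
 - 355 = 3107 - 3462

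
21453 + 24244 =45697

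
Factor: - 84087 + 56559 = -27528   =  - 2^3*3^1*31^1*37^1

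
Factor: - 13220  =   - 2^2*5^1*661^1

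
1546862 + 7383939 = 8930801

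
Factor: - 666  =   - 2^1*3^2*37^1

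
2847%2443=404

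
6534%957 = 792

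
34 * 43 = 1462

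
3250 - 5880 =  - 2630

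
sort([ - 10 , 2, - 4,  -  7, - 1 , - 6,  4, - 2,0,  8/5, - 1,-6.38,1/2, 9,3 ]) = [ - 10,  -  7, - 6.38, - 6, - 4, - 2,-1, - 1,0, 1/2,8/5,2,  3, 4,9] 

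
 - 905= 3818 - 4723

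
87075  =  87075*1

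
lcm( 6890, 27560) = 27560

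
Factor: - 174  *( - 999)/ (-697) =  - 2^1*3^4*17^( - 1 )*29^1*37^1*41^(  -  1) =- 173826/697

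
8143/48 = 8143/48 = 169.65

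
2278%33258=2278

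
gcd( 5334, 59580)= 6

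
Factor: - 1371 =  - 3^1 *457^1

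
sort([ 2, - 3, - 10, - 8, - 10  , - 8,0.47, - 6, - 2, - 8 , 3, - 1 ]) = [ - 10, - 10,-8, -8, - 8, -6, - 3, - 2,-1,0.47,2, 3]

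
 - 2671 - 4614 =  - 7285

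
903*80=72240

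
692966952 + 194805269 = 887772221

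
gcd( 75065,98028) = 1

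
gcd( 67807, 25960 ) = 1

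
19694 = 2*9847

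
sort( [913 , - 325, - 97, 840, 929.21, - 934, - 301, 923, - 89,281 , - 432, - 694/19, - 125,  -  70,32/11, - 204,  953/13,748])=[ - 934, - 432,-325,-301, - 204 ,-125, - 97,-89, - 70, - 694/19, 32/11,  953/13, 281 , 748  ,  840,  913, 923, 929.21 ]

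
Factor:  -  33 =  - 3^1*11^1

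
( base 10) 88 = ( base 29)31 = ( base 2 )1011000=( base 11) 80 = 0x58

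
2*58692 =117384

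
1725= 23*75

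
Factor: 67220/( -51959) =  - 2^2*5^1 * 223^(  -  1 )*233^( - 1)*3361^1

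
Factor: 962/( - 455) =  - 2^1*5^( - 1 )*7^( - 1 )*37^1 = - 74/35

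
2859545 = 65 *43993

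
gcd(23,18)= 1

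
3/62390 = 3/62390 = 0.00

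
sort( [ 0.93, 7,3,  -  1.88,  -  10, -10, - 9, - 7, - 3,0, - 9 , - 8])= [  -  10, - 10, - 9, - 9, - 8,-7, - 3,-1.88, 0,  0.93 , 3, 7 ]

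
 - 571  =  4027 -4598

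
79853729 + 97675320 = 177529049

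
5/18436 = 5/18436 = 0.00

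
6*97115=582690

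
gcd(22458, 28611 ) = 3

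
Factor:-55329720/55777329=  -2^3*3^( - 3)*5^1*23^1*73^( - 1)*9433^( - 1 ) * 20047^1 = - 18443240/18592443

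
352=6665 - 6313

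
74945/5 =14989 = 14989.00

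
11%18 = 11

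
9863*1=9863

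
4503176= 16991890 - 12488714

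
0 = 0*5483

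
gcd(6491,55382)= 1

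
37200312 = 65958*564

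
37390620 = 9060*4127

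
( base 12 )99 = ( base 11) a7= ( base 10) 117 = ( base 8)165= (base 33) 3I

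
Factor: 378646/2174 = 189323/1087 = 83^1*1087^(-1 ) * 2281^1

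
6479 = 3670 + 2809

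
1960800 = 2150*912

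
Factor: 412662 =2^1*3^1*68777^1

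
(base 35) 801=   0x2649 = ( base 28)CE1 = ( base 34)8g9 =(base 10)9801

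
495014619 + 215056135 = 710070754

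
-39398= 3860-43258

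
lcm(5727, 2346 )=194718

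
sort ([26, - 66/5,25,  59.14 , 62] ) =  [ - 66/5,25, 26,59.14 , 62 ]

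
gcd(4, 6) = 2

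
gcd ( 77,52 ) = 1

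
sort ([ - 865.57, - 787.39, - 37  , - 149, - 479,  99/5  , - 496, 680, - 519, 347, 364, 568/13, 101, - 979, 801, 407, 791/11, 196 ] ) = [ - 979, - 865.57, - 787.39, - 519,-496, - 479,-149, - 37, 99/5, 568/13, 791/11, 101, 196 , 347, 364, 407 , 680 , 801 ] 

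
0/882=0 = 0.00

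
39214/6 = 19607/3 = 6535.67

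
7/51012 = 7/51012 = 0.00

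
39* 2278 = 88842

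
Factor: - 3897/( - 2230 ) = 2^(  -  1)*3^2*5^(-1 )*223^( - 1)*433^1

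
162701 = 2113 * 77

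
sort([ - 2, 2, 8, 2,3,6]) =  [- 2 , 2,2,3, 6, 8] 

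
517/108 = 4+85/108 = 4.79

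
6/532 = 3/266=0.01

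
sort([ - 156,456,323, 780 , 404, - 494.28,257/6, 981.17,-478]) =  [ - 494.28,  -  478, - 156,257/6, 323,404,456,  780 , 981.17]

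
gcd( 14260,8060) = 620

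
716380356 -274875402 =441504954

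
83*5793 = 480819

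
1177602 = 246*4787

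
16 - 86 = - 70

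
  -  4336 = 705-5041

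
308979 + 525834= 834813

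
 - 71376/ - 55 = 1297+41/55 = 1297.75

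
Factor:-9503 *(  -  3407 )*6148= 2^2*13^1 * 17^1*29^1*43^1*53^1*3407^1   =  199052080708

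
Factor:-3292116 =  - 2^2 * 3^1*251^1 * 1093^1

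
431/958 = 431/958 = 0.45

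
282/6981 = 94/2327= 0.04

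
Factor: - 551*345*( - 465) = 3^2 *5^2*19^1*23^1 *29^1*31^1 = 88394175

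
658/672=47/48  =  0.98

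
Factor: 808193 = 71^1*  11383^1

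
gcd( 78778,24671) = 1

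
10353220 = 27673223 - 17320003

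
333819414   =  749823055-416003641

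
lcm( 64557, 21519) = 64557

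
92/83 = 92/83 = 1.11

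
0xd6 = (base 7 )424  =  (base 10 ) 214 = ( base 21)A4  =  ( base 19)b5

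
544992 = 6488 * 84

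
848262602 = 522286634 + 325975968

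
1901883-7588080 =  - 5686197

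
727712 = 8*90964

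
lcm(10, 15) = 30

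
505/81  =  6 + 19/81= 6.23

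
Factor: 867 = 3^1*17^2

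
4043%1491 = 1061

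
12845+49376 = 62221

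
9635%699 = 548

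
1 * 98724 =98724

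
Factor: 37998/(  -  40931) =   -  2^1*3^2 * 11^( - 1 )*61^(-2)*2111^1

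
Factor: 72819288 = 2^3 * 3^2*23^1*43973^1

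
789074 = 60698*13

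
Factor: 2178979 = 11^1*113^1*1753^1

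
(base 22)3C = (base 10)78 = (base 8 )116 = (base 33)2c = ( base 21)3F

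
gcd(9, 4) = 1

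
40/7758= 20/3879=   0.01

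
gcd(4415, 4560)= 5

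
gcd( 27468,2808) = 36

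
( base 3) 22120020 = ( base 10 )6243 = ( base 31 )6FC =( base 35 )53D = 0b1100001100011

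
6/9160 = 3/4580  =  0.00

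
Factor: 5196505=5^1 * 23^1*73^1*619^1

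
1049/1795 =1049/1795=0.58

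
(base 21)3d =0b1001100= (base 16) 4c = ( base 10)76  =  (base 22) 3a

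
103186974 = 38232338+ 64954636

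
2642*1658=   4380436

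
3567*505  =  1801335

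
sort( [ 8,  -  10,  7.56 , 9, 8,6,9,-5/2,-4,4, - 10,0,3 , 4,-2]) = [-10, - 10,-4, -5/2, - 2,0,  3,  4, 4,6,7.56, 8, 8,9,9 ] 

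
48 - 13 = 35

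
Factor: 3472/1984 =7/4=2^(  -  2)*7^1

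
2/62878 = 1/31439 = 0.00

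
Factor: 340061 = 340061^1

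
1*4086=4086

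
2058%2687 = 2058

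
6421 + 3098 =9519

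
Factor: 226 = 2^1*113^1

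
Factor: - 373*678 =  - 2^1*3^1 * 113^1*373^1 =- 252894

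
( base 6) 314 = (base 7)226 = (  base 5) 433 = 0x76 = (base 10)118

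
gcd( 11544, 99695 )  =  1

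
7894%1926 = 190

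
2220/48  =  46 + 1/4= 46.25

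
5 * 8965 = 44825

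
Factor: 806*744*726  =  435356064 = 2^5 * 3^2*11^2*13^1*31^2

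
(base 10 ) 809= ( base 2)1100101001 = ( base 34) nr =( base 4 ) 30221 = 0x329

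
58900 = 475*124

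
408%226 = 182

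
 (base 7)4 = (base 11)4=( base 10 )4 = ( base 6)4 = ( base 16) 4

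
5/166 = 5/166= 0.03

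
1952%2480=1952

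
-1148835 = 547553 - 1696388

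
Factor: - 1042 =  - 2^1*521^1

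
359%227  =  132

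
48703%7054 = 6379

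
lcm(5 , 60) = 60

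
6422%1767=1121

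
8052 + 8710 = 16762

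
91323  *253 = 23104719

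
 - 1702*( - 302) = 514004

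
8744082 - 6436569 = 2307513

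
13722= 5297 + 8425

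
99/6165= 11/685= 0.02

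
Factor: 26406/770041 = 2^1*3^4*163^1*770041^( - 1) 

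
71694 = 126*569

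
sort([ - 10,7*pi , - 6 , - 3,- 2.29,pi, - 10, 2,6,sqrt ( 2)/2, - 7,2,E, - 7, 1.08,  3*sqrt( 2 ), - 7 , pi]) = [ - 10 , - 10,-7, - 7,  -  7 ,  -  6,-3, - 2.29,sqrt(  2)/2, 1.08,2, 2,E, pi,pi,3*sqrt( 2 ) , 6, 7*pi] 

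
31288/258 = 15644/129 = 121.27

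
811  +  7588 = 8399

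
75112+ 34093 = 109205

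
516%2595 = 516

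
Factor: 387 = 3^2*43^1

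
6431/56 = 6431/56  =  114.84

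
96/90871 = 96/90871 = 0.00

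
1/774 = 1/774=0.00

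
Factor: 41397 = 3^1*13799^1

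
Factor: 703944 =2^3 * 3^3*3259^1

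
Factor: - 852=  - 2^2 * 3^1*71^1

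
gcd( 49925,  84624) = 1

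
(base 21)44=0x58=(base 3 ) 10021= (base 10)88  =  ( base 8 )130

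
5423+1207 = 6630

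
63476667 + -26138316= 37338351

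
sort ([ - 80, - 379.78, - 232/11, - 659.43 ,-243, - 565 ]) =[ - 659.43,-565,- 379.78,-243, - 80,- 232/11]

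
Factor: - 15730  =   - 2^1*5^1*11^2 * 13^1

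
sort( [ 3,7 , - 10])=[ - 10, 3, 7]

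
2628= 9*292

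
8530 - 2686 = 5844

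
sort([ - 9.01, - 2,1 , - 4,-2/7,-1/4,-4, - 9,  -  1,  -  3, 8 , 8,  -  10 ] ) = [ - 10,  -  9.01,  -  9, -4, - 4,  -  3,  -  2, - 1,-2/7, - 1/4,1,8, 8] 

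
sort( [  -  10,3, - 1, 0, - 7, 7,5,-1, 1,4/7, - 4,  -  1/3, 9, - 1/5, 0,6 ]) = [ - 10  ,  -  7,-4, - 1, - 1, -1/3, - 1/5,0,0, 4/7, 1, 3, 5,6, 7, 9]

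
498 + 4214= 4712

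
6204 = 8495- 2291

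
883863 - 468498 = 415365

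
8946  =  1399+7547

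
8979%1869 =1503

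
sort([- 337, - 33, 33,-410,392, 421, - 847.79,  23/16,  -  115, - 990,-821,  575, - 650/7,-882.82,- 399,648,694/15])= [  -  990, - 882.82,-847.79,-821 , - 410, - 399, - 337, - 115, - 650/7,-33,23/16,33,694/15, 392,421,575,648]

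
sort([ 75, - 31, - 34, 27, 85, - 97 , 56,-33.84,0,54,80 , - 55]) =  [-97,-55,-34, - 33.84, - 31, 0,27, 54,56,  75, 80, 85 ] 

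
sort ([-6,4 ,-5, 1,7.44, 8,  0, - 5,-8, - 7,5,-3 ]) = [- 8, - 7, - 6,-5 ,-5, - 3,0,1,  4,5, 7.44,8]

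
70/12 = 35/6 =5.83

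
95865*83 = 7956795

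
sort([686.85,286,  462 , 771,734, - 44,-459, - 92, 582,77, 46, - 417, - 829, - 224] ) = [ - 829,  -  459, - 417, - 224,- 92, - 44,46,77,286,462,582,686.85 , 734,771 ]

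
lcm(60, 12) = 60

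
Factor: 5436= 2^2*3^2*151^1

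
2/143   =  2/143 = 0.01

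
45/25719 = 15/8573 = 0.00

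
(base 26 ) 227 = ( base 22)2k3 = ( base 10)1411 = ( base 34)17h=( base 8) 2603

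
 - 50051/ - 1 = 50051 + 0/1 = 50051.00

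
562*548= 307976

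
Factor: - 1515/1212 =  - 5/4 = - 2^( - 2) * 5^1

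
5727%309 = 165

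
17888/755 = 17888/755= 23.69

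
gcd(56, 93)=1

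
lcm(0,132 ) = 0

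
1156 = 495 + 661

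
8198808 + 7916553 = 16115361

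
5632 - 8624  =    -  2992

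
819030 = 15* 54602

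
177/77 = 2 + 23/77 = 2.30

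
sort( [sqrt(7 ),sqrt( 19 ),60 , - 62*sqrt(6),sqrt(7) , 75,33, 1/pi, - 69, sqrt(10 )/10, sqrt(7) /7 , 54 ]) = [-62*sqrt(6 ),- 69,sqrt( 10) /10 , 1/pi,sqrt( 7) /7, sqrt(7),sqrt(7), sqrt(19 ),33,  54 , 60,75 ]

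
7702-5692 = 2010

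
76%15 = 1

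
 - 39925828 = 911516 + -40837344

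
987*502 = 495474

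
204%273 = 204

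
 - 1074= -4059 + 2985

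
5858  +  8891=14749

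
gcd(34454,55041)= 7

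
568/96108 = 142/24027  =  0.01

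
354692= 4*88673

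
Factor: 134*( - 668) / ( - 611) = 2^3*13^( - 1) * 47^ ( - 1) * 67^1*167^1 = 89512/611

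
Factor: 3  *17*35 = 1785 = 3^1*5^1*7^1*17^1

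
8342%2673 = 323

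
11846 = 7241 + 4605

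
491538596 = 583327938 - 91789342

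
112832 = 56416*2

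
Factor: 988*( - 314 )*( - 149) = 46224568= 2^3*13^1*19^1*149^1*157^1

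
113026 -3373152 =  - 3260126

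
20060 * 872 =17492320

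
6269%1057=984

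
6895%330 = 295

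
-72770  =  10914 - 83684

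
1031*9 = 9279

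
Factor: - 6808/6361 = - 2^3*23^1*37^1*6361^ (-1 ) 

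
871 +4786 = 5657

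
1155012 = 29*39828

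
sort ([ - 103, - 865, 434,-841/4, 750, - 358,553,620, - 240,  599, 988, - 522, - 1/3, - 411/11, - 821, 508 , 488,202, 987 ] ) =[ - 865, - 821, - 522, - 358, - 240, - 841/4, - 103, - 411/11, - 1/3,  202, 434, 488,508, 553, 599, 620,750,987, 988 ] 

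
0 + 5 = 5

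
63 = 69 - 6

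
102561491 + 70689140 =173250631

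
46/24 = 1 + 11/12 =1.92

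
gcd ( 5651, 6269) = 1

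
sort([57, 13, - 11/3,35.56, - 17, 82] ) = [ - 17,-11/3,13, 35.56, 57,82]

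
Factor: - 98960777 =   -  2287^1*43271^1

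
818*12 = 9816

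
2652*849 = 2251548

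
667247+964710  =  1631957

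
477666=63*7582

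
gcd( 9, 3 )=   3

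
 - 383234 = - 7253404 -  - 6870170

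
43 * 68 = 2924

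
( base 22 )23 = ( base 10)47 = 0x2f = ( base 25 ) 1M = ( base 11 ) 43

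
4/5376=1/1344= 0.00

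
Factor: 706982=2^1*151^1*2341^1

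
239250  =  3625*66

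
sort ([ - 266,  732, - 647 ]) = [ - 647, - 266, 732]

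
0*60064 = 0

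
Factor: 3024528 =2^4*3^1*13^1 * 37^1*131^1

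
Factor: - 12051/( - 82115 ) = 3^2*5^( - 1)*11^( - 1)*13^1*103^1  *  1493^( - 1)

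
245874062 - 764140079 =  - 518266017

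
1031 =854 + 177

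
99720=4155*24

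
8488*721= 6119848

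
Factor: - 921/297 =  - 3^(-2) * 11^( - 1)*307^1= -  307/99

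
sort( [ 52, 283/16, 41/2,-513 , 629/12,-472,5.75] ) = [ - 513 , - 472, 5.75, 283/16, 41/2, 52, 629/12 ] 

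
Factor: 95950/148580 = 2^(- 1)*5^1 * 17^( - 1) *23^( - 1 )*101^1= 505/782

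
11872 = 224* 53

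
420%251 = 169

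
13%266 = 13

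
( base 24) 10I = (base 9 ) 730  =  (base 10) 594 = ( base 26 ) mm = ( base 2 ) 1001010010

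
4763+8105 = 12868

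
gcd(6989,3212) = 1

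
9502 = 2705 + 6797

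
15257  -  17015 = - 1758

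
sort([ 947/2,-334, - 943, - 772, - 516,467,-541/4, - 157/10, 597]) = [-943,  -  772,  -  516,-334,-541/4,-157/10, 467, 947/2 , 597 ] 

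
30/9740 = 3/974=0.00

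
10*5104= 51040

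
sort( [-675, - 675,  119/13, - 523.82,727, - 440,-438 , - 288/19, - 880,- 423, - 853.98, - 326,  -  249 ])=[ - 880, - 853.98 , - 675, - 675,-523.82, - 440,-438, - 423 , - 326 , - 249, - 288/19,119/13, 727 ] 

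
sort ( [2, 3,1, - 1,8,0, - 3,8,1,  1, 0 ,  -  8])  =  [ -8, - 3, - 1,0,0,1,1 , 1,2, 3,8,8]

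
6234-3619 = 2615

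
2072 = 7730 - 5658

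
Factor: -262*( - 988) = 2^3*13^1*19^1*131^1 = 258856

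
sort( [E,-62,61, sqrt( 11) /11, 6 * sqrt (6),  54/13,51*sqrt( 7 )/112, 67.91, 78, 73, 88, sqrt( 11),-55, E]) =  [ - 62,  -  55,sqrt(11 )/11, 51*sqrt ( 7 ) /112, E, E,  sqrt( 11 ), 54/13, 6*sqrt (6),61, 67.91,73, 78, 88] 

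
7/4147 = 7/4147 = 0.00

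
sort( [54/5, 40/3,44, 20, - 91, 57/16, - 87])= [ - 91, - 87,57/16, 54/5, 40/3, 20, 44]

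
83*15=1245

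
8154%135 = 54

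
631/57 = 631/57 =11.07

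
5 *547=2735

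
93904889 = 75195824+18709065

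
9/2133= 1/237  =  0.00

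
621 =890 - 269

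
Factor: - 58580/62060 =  - 101^1*107^( -1)= - 101/107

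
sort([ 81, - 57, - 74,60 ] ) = [ - 74 , - 57, 60,81 ] 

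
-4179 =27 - 4206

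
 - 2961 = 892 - 3853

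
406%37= 36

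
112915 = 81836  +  31079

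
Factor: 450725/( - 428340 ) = - 745/708 = - 2^( - 2)*3^ (  -  1)*5^1*59^( - 1 )*149^1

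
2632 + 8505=11137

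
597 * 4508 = 2691276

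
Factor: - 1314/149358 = -3^1 * 11^( - 1)*31^(-1)=- 3/341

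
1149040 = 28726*40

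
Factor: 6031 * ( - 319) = - 11^1*29^1*37^1 * 163^1 =-1923889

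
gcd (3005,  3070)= 5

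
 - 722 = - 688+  - 34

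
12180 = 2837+9343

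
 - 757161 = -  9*84129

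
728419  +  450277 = 1178696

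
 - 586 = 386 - 972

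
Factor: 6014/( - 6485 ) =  - 2^1*5^ ( - 1)*31^1*97^1*1297^( - 1) 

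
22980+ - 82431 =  - 59451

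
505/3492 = 505/3492  =  0.14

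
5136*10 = 51360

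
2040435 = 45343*45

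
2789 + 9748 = 12537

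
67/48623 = 67/48623=0.00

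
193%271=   193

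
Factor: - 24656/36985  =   - 2^4*5^ ( - 1) *13^( - 1 ) * 23^1 *67^1*569^(-1)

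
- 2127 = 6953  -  9080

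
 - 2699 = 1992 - 4691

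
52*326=16952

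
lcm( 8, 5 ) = 40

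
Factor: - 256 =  - 2^8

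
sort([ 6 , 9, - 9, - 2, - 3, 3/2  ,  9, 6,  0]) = [ - 9, - 3, - 2, 0,3/2, 6,6,9, 9 ] 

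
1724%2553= 1724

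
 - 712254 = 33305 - 745559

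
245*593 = 145285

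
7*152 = 1064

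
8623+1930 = 10553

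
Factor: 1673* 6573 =3^1*7^2*239^1*313^1 = 10996629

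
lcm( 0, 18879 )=0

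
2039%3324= 2039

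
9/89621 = 9/89621=0.00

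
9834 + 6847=16681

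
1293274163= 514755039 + 778519124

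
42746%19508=3730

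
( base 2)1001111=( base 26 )31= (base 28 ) 2N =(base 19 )43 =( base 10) 79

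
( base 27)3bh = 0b100111000101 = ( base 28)359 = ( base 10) 2501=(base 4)213011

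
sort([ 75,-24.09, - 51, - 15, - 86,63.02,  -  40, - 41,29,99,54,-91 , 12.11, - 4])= [ - 91,  -  86, - 51,-41, - 40, - 24.09,  -  15 , - 4,12.11, 29, 54,63.02, 75 , 99]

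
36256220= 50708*715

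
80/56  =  1 + 3/7 = 1.43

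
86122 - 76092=10030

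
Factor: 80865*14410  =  2^1*3^3 * 5^2*11^1*131^1  *  599^1 =1165264650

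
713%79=2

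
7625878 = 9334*817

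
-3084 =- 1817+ -1267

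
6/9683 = 6/9683=0.00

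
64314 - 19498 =44816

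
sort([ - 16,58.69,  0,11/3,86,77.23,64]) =[ - 16,0 , 11/3,58.69, 64,  77.23,86 ]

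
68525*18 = 1233450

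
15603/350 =2229/50 = 44.58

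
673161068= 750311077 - 77150009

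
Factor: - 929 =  - 929^1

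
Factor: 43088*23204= 2^6*2693^1*5801^1=999813952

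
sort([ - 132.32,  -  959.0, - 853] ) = [ -959.0,-853 ,  -  132.32 ] 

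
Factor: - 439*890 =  - 2^1*5^1*89^1*439^1 = - 390710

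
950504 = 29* 32776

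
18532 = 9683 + 8849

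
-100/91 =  - 2 + 82/91 =- 1.10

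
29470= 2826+26644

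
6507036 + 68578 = 6575614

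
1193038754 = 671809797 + 521228957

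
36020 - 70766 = - 34746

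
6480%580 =100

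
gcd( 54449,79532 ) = 1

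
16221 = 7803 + 8418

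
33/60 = 11/20 = 0.55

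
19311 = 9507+9804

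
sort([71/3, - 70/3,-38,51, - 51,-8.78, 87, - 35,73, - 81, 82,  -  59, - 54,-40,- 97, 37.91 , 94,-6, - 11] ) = [ - 97, - 81 , - 59,-54,-51, -40, -38, - 35, - 70/3, - 11,-8.78, - 6,71/3, 37.91,51, 73,82 , 87,94 ]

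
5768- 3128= 2640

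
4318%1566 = 1186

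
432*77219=33358608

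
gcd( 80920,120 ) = 40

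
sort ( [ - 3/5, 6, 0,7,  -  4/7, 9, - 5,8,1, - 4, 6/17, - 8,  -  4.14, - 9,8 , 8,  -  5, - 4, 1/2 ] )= [-9, - 8,-5,-5, - 4.14, - 4, - 4,  -  3/5,-4/7, 0, 6/17,1/2, 1,  6, 7, 8,  8, 8, 9 ]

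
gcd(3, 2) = 1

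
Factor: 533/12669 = 3^(-1)* 13^1*103^(  -  1) = 13/309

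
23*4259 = 97957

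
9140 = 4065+5075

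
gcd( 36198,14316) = 6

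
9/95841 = 1/10649 = 0.00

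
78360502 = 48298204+30062298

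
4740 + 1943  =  6683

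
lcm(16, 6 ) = 48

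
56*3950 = 221200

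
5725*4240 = 24274000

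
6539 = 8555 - 2016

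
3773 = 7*539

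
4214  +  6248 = 10462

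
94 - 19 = 75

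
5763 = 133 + 5630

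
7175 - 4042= 3133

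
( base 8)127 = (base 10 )87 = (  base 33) 2l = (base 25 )3c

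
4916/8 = 1229/2 =614.50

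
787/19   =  787/19 = 41.42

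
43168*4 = 172672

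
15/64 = 15/64= 0.23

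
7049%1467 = 1181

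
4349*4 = 17396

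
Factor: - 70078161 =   -  3^1*271^1*86197^1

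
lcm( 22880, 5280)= 68640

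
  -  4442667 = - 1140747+-3301920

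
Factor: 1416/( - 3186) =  - 4/9 =-2^2*3^( - 2)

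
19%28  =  19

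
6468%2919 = 630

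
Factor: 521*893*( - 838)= - 389882014 = - 2^1*19^1*47^1*419^1* 521^1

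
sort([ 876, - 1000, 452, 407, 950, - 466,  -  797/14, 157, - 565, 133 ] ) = [- 1000, - 565,- 466, - 797/14, 133 , 157, 407,452, 876,950 ]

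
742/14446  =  371/7223 = 0.05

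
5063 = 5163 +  - 100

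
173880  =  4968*35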